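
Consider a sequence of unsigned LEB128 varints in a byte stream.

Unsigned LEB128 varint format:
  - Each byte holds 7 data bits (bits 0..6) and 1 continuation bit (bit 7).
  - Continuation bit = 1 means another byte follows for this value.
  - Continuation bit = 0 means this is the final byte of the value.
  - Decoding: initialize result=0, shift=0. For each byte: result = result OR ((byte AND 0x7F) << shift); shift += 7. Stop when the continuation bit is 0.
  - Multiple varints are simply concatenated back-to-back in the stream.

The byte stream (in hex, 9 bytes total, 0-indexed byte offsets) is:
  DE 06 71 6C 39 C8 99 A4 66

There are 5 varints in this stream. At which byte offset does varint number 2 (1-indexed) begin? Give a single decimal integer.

Answer: 2

Derivation:
  byte[0]=0xDE cont=1 payload=0x5E=94: acc |= 94<<0 -> acc=94 shift=7
  byte[1]=0x06 cont=0 payload=0x06=6: acc |= 6<<7 -> acc=862 shift=14 [end]
Varint 1: bytes[0:2] = DE 06 -> value 862 (2 byte(s))
  byte[2]=0x71 cont=0 payload=0x71=113: acc |= 113<<0 -> acc=113 shift=7 [end]
Varint 2: bytes[2:3] = 71 -> value 113 (1 byte(s))
  byte[3]=0x6C cont=0 payload=0x6C=108: acc |= 108<<0 -> acc=108 shift=7 [end]
Varint 3: bytes[3:4] = 6C -> value 108 (1 byte(s))
  byte[4]=0x39 cont=0 payload=0x39=57: acc |= 57<<0 -> acc=57 shift=7 [end]
Varint 4: bytes[4:5] = 39 -> value 57 (1 byte(s))
  byte[5]=0xC8 cont=1 payload=0x48=72: acc |= 72<<0 -> acc=72 shift=7
  byte[6]=0x99 cont=1 payload=0x19=25: acc |= 25<<7 -> acc=3272 shift=14
  byte[7]=0xA4 cont=1 payload=0x24=36: acc |= 36<<14 -> acc=593096 shift=21
  byte[8]=0x66 cont=0 payload=0x66=102: acc |= 102<<21 -> acc=214502600 shift=28 [end]
Varint 5: bytes[5:9] = C8 99 A4 66 -> value 214502600 (4 byte(s))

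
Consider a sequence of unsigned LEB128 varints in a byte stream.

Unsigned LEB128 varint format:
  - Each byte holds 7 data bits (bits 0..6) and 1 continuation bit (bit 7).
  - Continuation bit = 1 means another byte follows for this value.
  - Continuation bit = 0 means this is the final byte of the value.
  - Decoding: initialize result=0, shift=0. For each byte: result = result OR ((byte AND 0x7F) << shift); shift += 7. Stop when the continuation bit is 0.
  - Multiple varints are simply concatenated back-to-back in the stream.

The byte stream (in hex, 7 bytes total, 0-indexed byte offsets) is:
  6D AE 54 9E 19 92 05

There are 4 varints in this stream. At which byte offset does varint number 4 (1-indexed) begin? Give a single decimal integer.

Answer: 5

Derivation:
  byte[0]=0x6D cont=0 payload=0x6D=109: acc |= 109<<0 -> acc=109 shift=7 [end]
Varint 1: bytes[0:1] = 6D -> value 109 (1 byte(s))
  byte[1]=0xAE cont=1 payload=0x2E=46: acc |= 46<<0 -> acc=46 shift=7
  byte[2]=0x54 cont=0 payload=0x54=84: acc |= 84<<7 -> acc=10798 shift=14 [end]
Varint 2: bytes[1:3] = AE 54 -> value 10798 (2 byte(s))
  byte[3]=0x9E cont=1 payload=0x1E=30: acc |= 30<<0 -> acc=30 shift=7
  byte[4]=0x19 cont=0 payload=0x19=25: acc |= 25<<7 -> acc=3230 shift=14 [end]
Varint 3: bytes[3:5] = 9E 19 -> value 3230 (2 byte(s))
  byte[5]=0x92 cont=1 payload=0x12=18: acc |= 18<<0 -> acc=18 shift=7
  byte[6]=0x05 cont=0 payload=0x05=5: acc |= 5<<7 -> acc=658 shift=14 [end]
Varint 4: bytes[5:7] = 92 05 -> value 658 (2 byte(s))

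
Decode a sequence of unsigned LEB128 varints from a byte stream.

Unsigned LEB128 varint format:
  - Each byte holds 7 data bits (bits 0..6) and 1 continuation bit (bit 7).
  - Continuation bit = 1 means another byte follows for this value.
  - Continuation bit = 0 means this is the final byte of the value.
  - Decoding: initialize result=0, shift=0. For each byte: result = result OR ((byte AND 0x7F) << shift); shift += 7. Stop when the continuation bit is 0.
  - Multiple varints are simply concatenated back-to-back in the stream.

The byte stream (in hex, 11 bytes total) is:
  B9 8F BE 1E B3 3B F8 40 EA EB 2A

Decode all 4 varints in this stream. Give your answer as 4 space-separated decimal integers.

  byte[0]=0xB9 cont=1 payload=0x39=57: acc |= 57<<0 -> acc=57 shift=7
  byte[1]=0x8F cont=1 payload=0x0F=15: acc |= 15<<7 -> acc=1977 shift=14
  byte[2]=0xBE cont=1 payload=0x3E=62: acc |= 62<<14 -> acc=1017785 shift=21
  byte[3]=0x1E cont=0 payload=0x1E=30: acc |= 30<<21 -> acc=63932345 shift=28 [end]
Varint 1: bytes[0:4] = B9 8F BE 1E -> value 63932345 (4 byte(s))
  byte[4]=0xB3 cont=1 payload=0x33=51: acc |= 51<<0 -> acc=51 shift=7
  byte[5]=0x3B cont=0 payload=0x3B=59: acc |= 59<<7 -> acc=7603 shift=14 [end]
Varint 2: bytes[4:6] = B3 3B -> value 7603 (2 byte(s))
  byte[6]=0xF8 cont=1 payload=0x78=120: acc |= 120<<0 -> acc=120 shift=7
  byte[7]=0x40 cont=0 payload=0x40=64: acc |= 64<<7 -> acc=8312 shift=14 [end]
Varint 3: bytes[6:8] = F8 40 -> value 8312 (2 byte(s))
  byte[8]=0xEA cont=1 payload=0x6A=106: acc |= 106<<0 -> acc=106 shift=7
  byte[9]=0xEB cont=1 payload=0x6B=107: acc |= 107<<7 -> acc=13802 shift=14
  byte[10]=0x2A cont=0 payload=0x2A=42: acc |= 42<<14 -> acc=701930 shift=21 [end]
Varint 4: bytes[8:11] = EA EB 2A -> value 701930 (3 byte(s))

Answer: 63932345 7603 8312 701930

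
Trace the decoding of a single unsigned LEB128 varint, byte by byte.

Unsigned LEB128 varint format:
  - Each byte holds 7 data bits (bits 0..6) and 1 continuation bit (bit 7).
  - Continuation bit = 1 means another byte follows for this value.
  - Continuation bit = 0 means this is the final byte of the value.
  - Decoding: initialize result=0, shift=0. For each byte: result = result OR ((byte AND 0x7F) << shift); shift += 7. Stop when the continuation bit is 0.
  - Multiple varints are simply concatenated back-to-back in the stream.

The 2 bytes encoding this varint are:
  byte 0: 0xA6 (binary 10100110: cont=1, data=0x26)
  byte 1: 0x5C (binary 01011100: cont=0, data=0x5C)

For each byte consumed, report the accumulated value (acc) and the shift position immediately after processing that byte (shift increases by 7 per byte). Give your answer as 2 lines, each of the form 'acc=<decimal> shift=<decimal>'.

byte 0=0xA6: payload=0x26=38, contrib = 38<<0 = 38; acc -> 38, shift -> 7
byte 1=0x5C: payload=0x5C=92, contrib = 92<<7 = 11776; acc -> 11814, shift -> 14

Answer: acc=38 shift=7
acc=11814 shift=14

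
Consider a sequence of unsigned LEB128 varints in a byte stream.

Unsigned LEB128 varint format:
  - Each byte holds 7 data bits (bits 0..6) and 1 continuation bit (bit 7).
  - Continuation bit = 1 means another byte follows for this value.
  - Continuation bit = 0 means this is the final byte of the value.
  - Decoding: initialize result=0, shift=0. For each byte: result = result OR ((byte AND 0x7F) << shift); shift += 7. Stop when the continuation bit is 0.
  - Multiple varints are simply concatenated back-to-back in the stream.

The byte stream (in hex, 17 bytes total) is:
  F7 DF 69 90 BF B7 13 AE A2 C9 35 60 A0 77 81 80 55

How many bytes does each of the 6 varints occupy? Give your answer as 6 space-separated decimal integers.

Answer: 3 4 4 1 2 3

Derivation:
  byte[0]=0xF7 cont=1 payload=0x77=119: acc |= 119<<0 -> acc=119 shift=7
  byte[1]=0xDF cont=1 payload=0x5F=95: acc |= 95<<7 -> acc=12279 shift=14
  byte[2]=0x69 cont=0 payload=0x69=105: acc |= 105<<14 -> acc=1732599 shift=21 [end]
Varint 1: bytes[0:3] = F7 DF 69 -> value 1732599 (3 byte(s))
  byte[3]=0x90 cont=1 payload=0x10=16: acc |= 16<<0 -> acc=16 shift=7
  byte[4]=0xBF cont=1 payload=0x3F=63: acc |= 63<<7 -> acc=8080 shift=14
  byte[5]=0xB7 cont=1 payload=0x37=55: acc |= 55<<14 -> acc=909200 shift=21
  byte[6]=0x13 cont=0 payload=0x13=19: acc |= 19<<21 -> acc=40755088 shift=28 [end]
Varint 2: bytes[3:7] = 90 BF B7 13 -> value 40755088 (4 byte(s))
  byte[7]=0xAE cont=1 payload=0x2E=46: acc |= 46<<0 -> acc=46 shift=7
  byte[8]=0xA2 cont=1 payload=0x22=34: acc |= 34<<7 -> acc=4398 shift=14
  byte[9]=0xC9 cont=1 payload=0x49=73: acc |= 73<<14 -> acc=1200430 shift=21
  byte[10]=0x35 cont=0 payload=0x35=53: acc |= 53<<21 -> acc=112349486 shift=28 [end]
Varint 3: bytes[7:11] = AE A2 C9 35 -> value 112349486 (4 byte(s))
  byte[11]=0x60 cont=0 payload=0x60=96: acc |= 96<<0 -> acc=96 shift=7 [end]
Varint 4: bytes[11:12] = 60 -> value 96 (1 byte(s))
  byte[12]=0xA0 cont=1 payload=0x20=32: acc |= 32<<0 -> acc=32 shift=7
  byte[13]=0x77 cont=0 payload=0x77=119: acc |= 119<<7 -> acc=15264 shift=14 [end]
Varint 5: bytes[12:14] = A0 77 -> value 15264 (2 byte(s))
  byte[14]=0x81 cont=1 payload=0x01=1: acc |= 1<<0 -> acc=1 shift=7
  byte[15]=0x80 cont=1 payload=0x00=0: acc |= 0<<7 -> acc=1 shift=14
  byte[16]=0x55 cont=0 payload=0x55=85: acc |= 85<<14 -> acc=1392641 shift=21 [end]
Varint 6: bytes[14:17] = 81 80 55 -> value 1392641 (3 byte(s))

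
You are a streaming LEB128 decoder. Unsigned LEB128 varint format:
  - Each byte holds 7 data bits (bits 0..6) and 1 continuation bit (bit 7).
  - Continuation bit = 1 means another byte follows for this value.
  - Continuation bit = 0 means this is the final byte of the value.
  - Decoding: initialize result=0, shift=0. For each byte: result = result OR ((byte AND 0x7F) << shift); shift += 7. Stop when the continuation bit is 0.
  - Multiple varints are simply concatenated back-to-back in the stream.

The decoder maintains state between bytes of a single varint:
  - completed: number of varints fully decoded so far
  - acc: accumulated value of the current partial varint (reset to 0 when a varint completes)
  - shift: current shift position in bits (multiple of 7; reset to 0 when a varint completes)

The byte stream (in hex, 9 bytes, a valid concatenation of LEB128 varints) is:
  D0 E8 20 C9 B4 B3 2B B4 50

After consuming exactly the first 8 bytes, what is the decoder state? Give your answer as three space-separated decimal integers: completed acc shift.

Answer: 2 52 7

Derivation:
byte[0]=0xD0 cont=1 payload=0x50: acc |= 80<<0 -> completed=0 acc=80 shift=7
byte[1]=0xE8 cont=1 payload=0x68: acc |= 104<<7 -> completed=0 acc=13392 shift=14
byte[2]=0x20 cont=0 payload=0x20: varint #1 complete (value=537680); reset -> completed=1 acc=0 shift=0
byte[3]=0xC9 cont=1 payload=0x49: acc |= 73<<0 -> completed=1 acc=73 shift=7
byte[4]=0xB4 cont=1 payload=0x34: acc |= 52<<7 -> completed=1 acc=6729 shift=14
byte[5]=0xB3 cont=1 payload=0x33: acc |= 51<<14 -> completed=1 acc=842313 shift=21
byte[6]=0x2B cont=0 payload=0x2B: varint #2 complete (value=91019849); reset -> completed=2 acc=0 shift=0
byte[7]=0xB4 cont=1 payload=0x34: acc |= 52<<0 -> completed=2 acc=52 shift=7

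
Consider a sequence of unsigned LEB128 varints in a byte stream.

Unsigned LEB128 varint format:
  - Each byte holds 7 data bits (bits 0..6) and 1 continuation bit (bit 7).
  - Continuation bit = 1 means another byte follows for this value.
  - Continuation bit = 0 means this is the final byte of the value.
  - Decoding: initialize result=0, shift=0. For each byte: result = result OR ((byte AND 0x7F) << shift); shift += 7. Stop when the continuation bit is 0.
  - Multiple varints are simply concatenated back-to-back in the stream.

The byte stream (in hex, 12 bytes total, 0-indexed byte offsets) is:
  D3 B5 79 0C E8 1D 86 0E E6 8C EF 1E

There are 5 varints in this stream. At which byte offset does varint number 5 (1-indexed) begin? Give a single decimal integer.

Answer: 8

Derivation:
  byte[0]=0xD3 cont=1 payload=0x53=83: acc |= 83<<0 -> acc=83 shift=7
  byte[1]=0xB5 cont=1 payload=0x35=53: acc |= 53<<7 -> acc=6867 shift=14
  byte[2]=0x79 cont=0 payload=0x79=121: acc |= 121<<14 -> acc=1989331 shift=21 [end]
Varint 1: bytes[0:3] = D3 B5 79 -> value 1989331 (3 byte(s))
  byte[3]=0x0C cont=0 payload=0x0C=12: acc |= 12<<0 -> acc=12 shift=7 [end]
Varint 2: bytes[3:4] = 0C -> value 12 (1 byte(s))
  byte[4]=0xE8 cont=1 payload=0x68=104: acc |= 104<<0 -> acc=104 shift=7
  byte[5]=0x1D cont=0 payload=0x1D=29: acc |= 29<<7 -> acc=3816 shift=14 [end]
Varint 3: bytes[4:6] = E8 1D -> value 3816 (2 byte(s))
  byte[6]=0x86 cont=1 payload=0x06=6: acc |= 6<<0 -> acc=6 shift=7
  byte[7]=0x0E cont=0 payload=0x0E=14: acc |= 14<<7 -> acc=1798 shift=14 [end]
Varint 4: bytes[6:8] = 86 0E -> value 1798 (2 byte(s))
  byte[8]=0xE6 cont=1 payload=0x66=102: acc |= 102<<0 -> acc=102 shift=7
  byte[9]=0x8C cont=1 payload=0x0C=12: acc |= 12<<7 -> acc=1638 shift=14
  byte[10]=0xEF cont=1 payload=0x6F=111: acc |= 111<<14 -> acc=1820262 shift=21
  byte[11]=0x1E cont=0 payload=0x1E=30: acc |= 30<<21 -> acc=64734822 shift=28 [end]
Varint 5: bytes[8:12] = E6 8C EF 1E -> value 64734822 (4 byte(s))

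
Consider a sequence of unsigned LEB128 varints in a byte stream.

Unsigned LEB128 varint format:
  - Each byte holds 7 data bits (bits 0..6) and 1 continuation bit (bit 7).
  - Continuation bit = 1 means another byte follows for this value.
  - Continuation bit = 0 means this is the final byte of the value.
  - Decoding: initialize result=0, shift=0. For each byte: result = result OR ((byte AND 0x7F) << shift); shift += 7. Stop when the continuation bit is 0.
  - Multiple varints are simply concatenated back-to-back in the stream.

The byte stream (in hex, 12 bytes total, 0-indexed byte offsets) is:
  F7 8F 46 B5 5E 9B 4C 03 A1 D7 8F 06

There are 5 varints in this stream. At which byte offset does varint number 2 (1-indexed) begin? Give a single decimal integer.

Answer: 3

Derivation:
  byte[0]=0xF7 cont=1 payload=0x77=119: acc |= 119<<0 -> acc=119 shift=7
  byte[1]=0x8F cont=1 payload=0x0F=15: acc |= 15<<7 -> acc=2039 shift=14
  byte[2]=0x46 cont=0 payload=0x46=70: acc |= 70<<14 -> acc=1148919 shift=21 [end]
Varint 1: bytes[0:3] = F7 8F 46 -> value 1148919 (3 byte(s))
  byte[3]=0xB5 cont=1 payload=0x35=53: acc |= 53<<0 -> acc=53 shift=7
  byte[4]=0x5E cont=0 payload=0x5E=94: acc |= 94<<7 -> acc=12085 shift=14 [end]
Varint 2: bytes[3:5] = B5 5E -> value 12085 (2 byte(s))
  byte[5]=0x9B cont=1 payload=0x1B=27: acc |= 27<<0 -> acc=27 shift=7
  byte[6]=0x4C cont=0 payload=0x4C=76: acc |= 76<<7 -> acc=9755 shift=14 [end]
Varint 3: bytes[5:7] = 9B 4C -> value 9755 (2 byte(s))
  byte[7]=0x03 cont=0 payload=0x03=3: acc |= 3<<0 -> acc=3 shift=7 [end]
Varint 4: bytes[7:8] = 03 -> value 3 (1 byte(s))
  byte[8]=0xA1 cont=1 payload=0x21=33: acc |= 33<<0 -> acc=33 shift=7
  byte[9]=0xD7 cont=1 payload=0x57=87: acc |= 87<<7 -> acc=11169 shift=14
  byte[10]=0x8F cont=1 payload=0x0F=15: acc |= 15<<14 -> acc=256929 shift=21
  byte[11]=0x06 cont=0 payload=0x06=6: acc |= 6<<21 -> acc=12839841 shift=28 [end]
Varint 5: bytes[8:12] = A1 D7 8F 06 -> value 12839841 (4 byte(s))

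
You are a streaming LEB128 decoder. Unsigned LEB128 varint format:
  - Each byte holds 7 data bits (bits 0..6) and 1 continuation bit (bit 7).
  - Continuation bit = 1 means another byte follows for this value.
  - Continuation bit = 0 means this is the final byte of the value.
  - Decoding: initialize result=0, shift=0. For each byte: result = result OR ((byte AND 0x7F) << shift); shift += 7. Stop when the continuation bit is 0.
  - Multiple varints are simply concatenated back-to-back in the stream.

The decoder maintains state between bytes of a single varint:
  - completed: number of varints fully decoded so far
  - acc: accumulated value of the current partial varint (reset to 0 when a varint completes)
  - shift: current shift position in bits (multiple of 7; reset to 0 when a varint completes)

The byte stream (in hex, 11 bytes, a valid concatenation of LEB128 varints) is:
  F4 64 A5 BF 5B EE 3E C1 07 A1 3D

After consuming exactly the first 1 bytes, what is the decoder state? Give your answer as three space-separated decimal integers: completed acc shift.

Answer: 0 116 7

Derivation:
byte[0]=0xF4 cont=1 payload=0x74: acc |= 116<<0 -> completed=0 acc=116 shift=7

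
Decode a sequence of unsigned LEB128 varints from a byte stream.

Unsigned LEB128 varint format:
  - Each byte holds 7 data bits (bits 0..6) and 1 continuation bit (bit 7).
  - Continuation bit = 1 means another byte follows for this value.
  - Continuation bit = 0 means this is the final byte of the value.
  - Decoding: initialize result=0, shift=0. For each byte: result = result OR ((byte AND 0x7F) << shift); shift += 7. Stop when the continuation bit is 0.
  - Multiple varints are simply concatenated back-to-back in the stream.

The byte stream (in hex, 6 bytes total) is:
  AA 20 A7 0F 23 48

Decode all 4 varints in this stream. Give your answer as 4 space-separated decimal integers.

  byte[0]=0xAA cont=1 payload=0x2A=42: acc |= 42<<0 -> acc=42 shift=7
  byte[1]=0x20 cont=0 payload=0x20=32: acc |= 32<<7 -> acc=4138 shift=14 [end]
Varint 1: bytes[0:2] = AA 20 -> value 4138 (2 byte(s))
  byte[2]=0xA7 cont=1 payload=0x27=39: acc |= 39<<0 -> acc=39 shift=7
  byte[3]=0x0F cont=0 payload=0x0F=15: acc |= 15<<7 -> acc=1959 shift=14 [end]
Varint 2: bytes[2:4] = A7 0F -> value 1959 (2 byte(s))
  byte[4]=0x23 cont=0 payload=0x23=35: acc |= 35<<0 -> acc=35 shift=7 [end]
Varint 3: bytes[4:5] = 23 -> value 35 (1 byte(s))
  byte[5]=0x48 cont=0 payload=0x48=72: acc |= 72<<0 -> acc=72 shift=7 [end]
Varint 4: bytes[5:6] = 48 -> value 72 (1 byte(s))

Answer: 4138 1959 35 72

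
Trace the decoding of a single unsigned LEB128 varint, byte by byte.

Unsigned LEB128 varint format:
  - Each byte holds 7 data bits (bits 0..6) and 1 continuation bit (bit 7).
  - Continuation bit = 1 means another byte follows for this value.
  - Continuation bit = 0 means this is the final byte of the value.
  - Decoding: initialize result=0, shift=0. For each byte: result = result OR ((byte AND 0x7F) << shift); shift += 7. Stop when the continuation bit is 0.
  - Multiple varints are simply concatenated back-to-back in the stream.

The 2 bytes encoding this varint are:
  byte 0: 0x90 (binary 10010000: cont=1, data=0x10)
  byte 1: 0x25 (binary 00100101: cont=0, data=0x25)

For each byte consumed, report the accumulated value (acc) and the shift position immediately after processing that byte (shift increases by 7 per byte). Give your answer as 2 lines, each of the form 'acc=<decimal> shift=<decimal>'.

Answer: acc=16 shift=7
acc=4752 shift=14

Derivation:
byte 0=0x90: payload=0x10=16, contrib = 16<<0 = 16; acc -> 16, shift -> 7
byte 1=0x25: payload=0x25=37, contrib = 37<<7 = 4736; acc -> 4752, shift -> 14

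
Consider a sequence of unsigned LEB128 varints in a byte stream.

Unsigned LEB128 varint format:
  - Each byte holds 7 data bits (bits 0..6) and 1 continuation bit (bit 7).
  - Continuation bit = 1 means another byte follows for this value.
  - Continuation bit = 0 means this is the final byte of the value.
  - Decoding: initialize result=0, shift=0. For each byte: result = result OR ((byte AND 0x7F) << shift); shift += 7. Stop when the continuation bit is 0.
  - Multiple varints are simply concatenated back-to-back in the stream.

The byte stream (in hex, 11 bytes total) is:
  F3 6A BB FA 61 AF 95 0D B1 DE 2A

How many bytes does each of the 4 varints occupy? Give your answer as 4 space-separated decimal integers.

  byte[0]=0xF3 cont=1 payload=0x73=115: acc |= 115<<0 -> acc=115 shift=7
  byte[1]=0x6A cont=0 payload=0x6A=106: acc |= 106<<7 -> acc=13683 shift=14 [end]
Varint 1: bytes[0:2] = F3 6A -> value 13683 (2 byte(s))
  byte[2]=0xBB cont=1 payload=0x3B=59: acc |= 59<<0 -> acc=59 shift=7
  byte[3]=0xFA cont=1 payload=0x7A=122: acc |= 122<<7 -> acc=15675 shift=14
  byte[4]=0x61 cont=0 payload=0x61=97: acc |= 97<<14 -> acc=1604923 shift=21 [end]
Varint 2: bytes[2:5] = BB FA 61 -> value 1604923 (3 byte(s))
  byte[5]=0xAF cont=1 payload=0x2F=47: acc |= 47<<0 -> acc=47 shift=7
  byte[6]=0x95 cont=1 payload=0x15=21: acc |= 21<<7 -> acc=2735 shift=14
  byte[7]=0x0D cont=0 payload=0x0D=13: acc |= 13<<14 -> acc=215727 shift=21 [end]
Varint 3: bytes[5:8] = AF 95 0D -> value 215727 (3 byte(s))
  byte[8]=0xB1 cont=1 payload=0x31=49: acc |= 49<<0 -> acc=49 shift=7
  byte[9]=0xDE cont=1 payload=0x5E=94: acc |= 94<<7 -> acc=12081 shift=14
  byte[10]=0x2A cont=0 payload=0x2A=42: acc |= 42<<14 -> acc=700209 shift=21 [end]
Varint 4: bytes[8:11] = B1 DE 2A -> value 700209 (3 byte(s))

Answer: 2 3 3 3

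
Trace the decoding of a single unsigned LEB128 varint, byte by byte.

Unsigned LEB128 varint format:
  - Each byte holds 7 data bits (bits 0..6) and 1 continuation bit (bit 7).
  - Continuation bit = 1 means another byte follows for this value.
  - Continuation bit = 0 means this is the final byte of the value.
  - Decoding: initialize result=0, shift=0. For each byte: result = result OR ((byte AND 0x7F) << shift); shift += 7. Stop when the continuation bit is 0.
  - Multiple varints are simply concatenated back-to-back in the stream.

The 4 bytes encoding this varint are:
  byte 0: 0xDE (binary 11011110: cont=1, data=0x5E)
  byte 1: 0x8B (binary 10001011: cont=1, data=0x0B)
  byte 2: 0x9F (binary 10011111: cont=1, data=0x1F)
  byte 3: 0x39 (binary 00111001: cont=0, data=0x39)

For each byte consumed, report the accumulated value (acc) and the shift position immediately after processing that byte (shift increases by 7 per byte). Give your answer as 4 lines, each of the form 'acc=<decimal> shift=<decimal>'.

byte 0=0xDE: payload=0x5E=94, contrib = 94<<0 = 94; acc -> 94, shift -> 7
byte 1=0x8B: payload=0x0B=11, contrib = 11<<7 = 1408; acc -> 1502, shift -> 14
byte 2=0x9F: payload=0x1F=31, contrib = 31<<14 = 507904; acc -> 509406, shift -> 21
byte 3=0x39: payload=0x39=57, contrib = 57<<21 = 119537664; acc -> 120047070, shift -> 28

Answer: acc=94 shift=7
acc=1502 shift=14
acc=509406 shift=21
acc=120047070 shift=28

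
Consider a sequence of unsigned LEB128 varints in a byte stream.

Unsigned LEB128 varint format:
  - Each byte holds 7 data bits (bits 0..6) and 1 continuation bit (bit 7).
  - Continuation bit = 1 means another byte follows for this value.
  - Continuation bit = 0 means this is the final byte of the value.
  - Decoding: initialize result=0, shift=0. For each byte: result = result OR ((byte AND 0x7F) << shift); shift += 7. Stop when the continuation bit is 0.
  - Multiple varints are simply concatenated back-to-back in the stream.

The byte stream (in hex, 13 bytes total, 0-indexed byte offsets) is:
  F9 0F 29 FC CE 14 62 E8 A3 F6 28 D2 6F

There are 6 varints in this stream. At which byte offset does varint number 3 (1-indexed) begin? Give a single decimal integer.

Answer: 3

Derivation:
  byte[0]=0xF9 cont=1 payload=0x79=121: acc |= 121<<0 -> acc=121 shift=7
  byte[1]=0x0F cont=0 payload=0x0F=15: acc |= 15<<7 -> acc=2041 shift=14 [end]
Varint 1: bytes[0:2] = F9 0F -> value 2041 (2 byte(s))
  byte[2]=0x29 cont=0 payload=0x29=41: acc |= 41<<0 -> acc=41 shift=7 [end]
Varint 2: bytes[2:3] = 29 -> value 41 (1 byte(s))
  byte[3]=0xFC cont=1 payload=0x7C=124: acc |= 124<<0 -> acc=124 shift=7
  byte[4]=0xCE cont=1 payload=0x4E=78: acc |= 78<<7 -> acc=10108 shift=14
  byte[5]=0x14 cont=0 payload=0x14=20: acc |= 20<<14 -> acc=337788 shift=21 [end]
Varint 3: bytes[3:6] = FC CE 14 -> value 337788 (3 byte(s))
  byte[6]=0x62 cont=0 payload=0x62=98: acc |= 98<<0 -> acc=98 shift=7 [end]
Varint 4: bytes[6:7] = 62 -> value 98 (1 byte(s))
  byte[7]=0xE8 cont=1 payload=0x68=104: acc |= 104<<0 -> acc=104 shift=7
  byte[8]=0xA3 cont=1 payload=0x23=35: acc |= 35<<7 -> acc=4584 shift=14
  byte[9]=0xF6 cont=1 payload=0x76=118: acc |= 118<<14 -> acc=1937896 shift=21
  byte[10]=0x28 cont=0 payload=0x28=40: acc |= 40<<21 -> acc=85823976 shift=28 [end]
Varint 5: bytes[7:11] = E8 A3 F6 28 -> value 85823976 (4 byte(s))
  byte[11]=0xD2 cont=1 payload=0x52=82: acc |= 82<<0 -> acc=82 shift=7
  byte[12]=0x6F cont=0 payload=0x6F=111: acc |= 111<<7 -> acc=14290 shift=14 [end]
Varint 6: bytes[11:13] = D2 6F -> value 14290 (2 byte(s))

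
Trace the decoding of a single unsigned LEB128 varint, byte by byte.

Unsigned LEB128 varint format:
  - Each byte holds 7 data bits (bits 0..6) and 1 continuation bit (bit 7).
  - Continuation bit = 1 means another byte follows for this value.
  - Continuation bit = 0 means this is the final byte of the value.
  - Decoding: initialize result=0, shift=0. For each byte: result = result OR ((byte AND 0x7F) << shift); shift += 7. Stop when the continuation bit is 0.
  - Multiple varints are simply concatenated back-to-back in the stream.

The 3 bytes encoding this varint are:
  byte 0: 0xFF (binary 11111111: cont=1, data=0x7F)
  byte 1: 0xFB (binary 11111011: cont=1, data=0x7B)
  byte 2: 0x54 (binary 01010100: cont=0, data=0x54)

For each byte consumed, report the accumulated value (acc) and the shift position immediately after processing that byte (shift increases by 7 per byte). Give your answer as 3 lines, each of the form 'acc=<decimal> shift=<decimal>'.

Answer: acc=127 shift=7
acc=15871 shift=14
acc=1392127 shift=21

Derivation:
byte 0=0xFF: payload=0x7F=127, contrib = 127<<0 = 127; acc -> 127, shift -> 7
byte 1=0xFB: payload=0x7B=123, contrib = 123<<7 = 15744; acc -> 15871, shift -> 14
byte 2=0x54: payload=0x54=84, contrib = 84<<14 = 1376256; acc -> 1392127, shift -> 21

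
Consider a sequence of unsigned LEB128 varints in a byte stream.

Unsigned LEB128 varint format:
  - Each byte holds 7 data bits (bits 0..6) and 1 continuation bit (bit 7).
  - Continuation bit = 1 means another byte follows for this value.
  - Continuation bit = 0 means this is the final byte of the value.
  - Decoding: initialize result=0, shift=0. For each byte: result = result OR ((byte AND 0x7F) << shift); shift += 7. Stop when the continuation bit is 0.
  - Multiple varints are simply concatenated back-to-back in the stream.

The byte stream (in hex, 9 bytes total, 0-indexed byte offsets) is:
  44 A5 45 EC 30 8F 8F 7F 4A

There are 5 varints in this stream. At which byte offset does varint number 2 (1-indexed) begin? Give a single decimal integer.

Answer: 1

Derivation:
  byte[0]=0x44 cont=0 payload=0x44=68: acc |= 68<<0 -> acc=68 shift=7 [end]
Varint 1: bytes[0:1] = 44 -> value 68 (1 byte(s))
  byte[1]=0xA5 cont=1 payload=0x25=37: acc |= 37<<0 -> acc=37 shift=7
  byte[2]=0x45 cont=0 payload=0x45=69: acc |= 69<<7 -> acc=8869 shift=14 [end]
Varint 2: bytes[1:3] = A5 45 -> value 8869 (2 byte(s))
  byte[3]=0xEC cont=1 payload=0x6C=108: acc |= 108<<0 -> acc=108 shift=7
  byte[4]=0x30 cont=0 payload=0x30=48: acc |= 48<<7 -> acc=6252 shift=14 [end]
Varint 3: bytes[3:5] = EC 30 -> value 6252 (2 byte(s))
  byte[5]=0x8F cont=1 payload=0x0F=15: acc |= 15<<0 -> acc=15 shift=7
  byte[6]=0x8F cont=1 payload=0x0F=15: acc |= 15<<7 -> acc=1935 shift=14
  byte[7]=0x7F cont=0 payload=0x7F=127: acc |= 127<<14 -> acc=2082703 shift=21 [end]
Varint 4: bytes[5:8] = 8F 8F 7F -> value 2082703 (3 byte(s))
  byte[8]=0x4A cont=0 payload=0x4A=74: acc |= 74<<0 -> acc=74 shift=7 [end]
Varint 5: bytes[8:9] = 4A -> value 74 (1 byte(s))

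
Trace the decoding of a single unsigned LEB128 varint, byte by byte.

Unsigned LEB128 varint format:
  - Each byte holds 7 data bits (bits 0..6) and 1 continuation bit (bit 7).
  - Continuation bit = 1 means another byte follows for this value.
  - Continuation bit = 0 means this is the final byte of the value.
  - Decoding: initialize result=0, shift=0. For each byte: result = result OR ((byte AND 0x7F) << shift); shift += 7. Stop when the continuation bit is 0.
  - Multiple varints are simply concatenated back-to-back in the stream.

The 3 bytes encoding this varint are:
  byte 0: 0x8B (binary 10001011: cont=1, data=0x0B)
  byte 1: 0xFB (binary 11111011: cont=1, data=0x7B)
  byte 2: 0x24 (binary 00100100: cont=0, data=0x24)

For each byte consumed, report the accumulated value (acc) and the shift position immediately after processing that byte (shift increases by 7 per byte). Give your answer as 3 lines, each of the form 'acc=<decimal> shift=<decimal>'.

byte 0=0x8B: payload=0x0B=11, contrib = 11<<0 = 11; acc -> 11, shift -> 7
byte 1=0xFB: payload=0x7B=123, contrib = 123<<7 = 15744; acc -> 15755, shift -> 14
byte 2=0x24: payload=0x24=36, contrib = 36<<14 = 589824; acc -> 605579, shift -> 21

Answer: acc=11 shift=7
acc=15755 shift=14
acc=605579 shift=21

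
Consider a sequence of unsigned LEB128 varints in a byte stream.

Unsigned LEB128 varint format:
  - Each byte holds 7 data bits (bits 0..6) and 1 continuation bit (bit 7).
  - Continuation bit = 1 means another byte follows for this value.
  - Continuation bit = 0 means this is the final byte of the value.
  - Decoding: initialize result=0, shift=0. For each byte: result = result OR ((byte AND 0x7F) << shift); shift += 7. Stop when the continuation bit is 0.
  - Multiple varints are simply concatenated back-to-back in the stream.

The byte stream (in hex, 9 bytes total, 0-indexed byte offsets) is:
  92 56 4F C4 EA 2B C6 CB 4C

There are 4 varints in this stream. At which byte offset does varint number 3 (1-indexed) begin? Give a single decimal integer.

Answer: 3

Derivation:
  byte[0]=0x92 cont=1 payload=0x12=18: acc |= 18<<0 -> acc=18 shift=7
  byte[1]=0x56 cont=0 payload=0x56=86: acc |= 86<<7 -> acc=11026 shift=14 [end]
Varint 1: bytes[0:2] = 92 56 -> value 11026 (2 byte(s))
  byte[2]=0x4F cont=0 payload=0x4F=79: acc |= 79<<0 -> acc=79 shift=7 [end]
Varint 2: bytes[2:3] = 4F -> value 79 (1 byte(s))
  byte[3]=0xC4 cont=1 payload=0x44=68: acc |= 68<<0 -> acc=68 shift=7
  byte[4]=0xEA cont=1 payload=0x6A=106: acc |= 106<<7 -> acc=13636 shift=14
  byte[5]=0x2B cont=0 payload=0x2B=43: acc |= 43<<14 -> acc=718148 shift=21 [end]
Varint 3: bytes[3:6] = C4 EA 2B -> value 718148 (3 byte(s))
  byte[6]=0xC6 cont=1 payload=0x46=70: acc |= 70<<0 -> acc=70 shift=7
  byte[7]=0xCB cont=1 payload=0x4B=75: acc |= 75<<7 -> acc=9670 shift=14
  byte[8]=0x4C cont=0 payload=0x4C=76: acc |= 76<<14 -> acc=1254854 shift=21 [end]
Varint 4: bytes[6:9] = C6 CB 4C -> value 1254854 (3 byte(s))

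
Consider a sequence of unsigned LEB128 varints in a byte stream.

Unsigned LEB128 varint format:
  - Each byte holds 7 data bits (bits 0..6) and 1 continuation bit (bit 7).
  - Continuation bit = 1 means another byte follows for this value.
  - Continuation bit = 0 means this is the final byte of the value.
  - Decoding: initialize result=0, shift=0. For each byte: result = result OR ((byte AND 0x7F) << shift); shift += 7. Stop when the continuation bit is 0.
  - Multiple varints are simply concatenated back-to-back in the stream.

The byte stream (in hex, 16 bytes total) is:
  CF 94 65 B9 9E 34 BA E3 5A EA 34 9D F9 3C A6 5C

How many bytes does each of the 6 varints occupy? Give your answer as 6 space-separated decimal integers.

Answer: 3 3 3 2 3 2

Derivation:
  byte[0]=0xCF cont=1 payload=0x4F=79: acc |= 79<<0 -> acc=79 shift=7
  byte[1]=0x94 cont=1 payload=0x14=20: acc |= 20<<7 -> acc=2639 shift=14
  byte[2]=0x65 cont=0 payload=0x65=101: acc |= 101<<14 -> acc=1657423 shift=21 [end]
Varint 1: bytes[0:3] = CF 94 65 -> value 1657423 (3 byte(s))
  byte[3]=0xB9 cont=1 payload=0x39=57: acc |= 57<<0 -> acc=57 shift=7
  byte[4]=0x9E cont=1 payload=0x1E=30: acc |= 30<<7 -> acc=3897 shift=14
  byte[5]=0x34 cont=0 payload=0x34=52: acc |= 52<<14 -> acc=855865 shift=21 [end]
Varint 2: bytes[3:6] = B9 9E 34 -> value 855865 (3 byte(s))
  byte[6]=0xBA cont=1 payload=0x3A=58: acc |= 58<<0 -> acc=58 shift=7
  byte[7]=0xE3 cont=1 payload=0x63=99: acc |= 99<<7 -> acc=12730 shift=14
  byte[8]=0x5A cont=0 payload=0x5A=90: acc |= 90<<14 -> acc=1487290 shift=21 [end]
Varint 3: bytes[6:9] = BA E3 5A -> value 1487290 (3 byte(s))
  byte[9]=0xEA cont=1 payload=0x6A=106: acc |= 106<<0 -> acc=106 shift=7
  byte[10]=0x34 cont=0 payload=0x34=52: acc |= 52<<7 -> acc=6762 shift=14 [end]
Varint 4: bytes[9:11] = EA 34 -> value 6762 (2 byte(s))
  byte[11]=0x9D cont=1 payload=0x1D=29: acc |= 29<<0 -> acc=29 shift=7
  byte[12]=0xF9 cont=1 payload=0x79=121: acc |= 121<<7 -> acc=15517 shift=14
  byte[13]=0x3C cont=0 payload=0x3C=60: acc |= 60<<14 -> acc=998557 shift=21 [end]
Varint 5: bytes[11:14] = 9D F9 3C -> value 998557 (3 byte(s))
  byte[14]=0xA6 cont=1 payload=0x26=38: acc |= 38<<0 -> acc=38 shift=7
  byte[15]=0x5C cont=0 payload=0x5C=92: acc |= 92<<7 -> acc=11814 shift=14 [end]
Varint 6: bytes[14:16] = A6 5C -> value 11814 (2 byte(s))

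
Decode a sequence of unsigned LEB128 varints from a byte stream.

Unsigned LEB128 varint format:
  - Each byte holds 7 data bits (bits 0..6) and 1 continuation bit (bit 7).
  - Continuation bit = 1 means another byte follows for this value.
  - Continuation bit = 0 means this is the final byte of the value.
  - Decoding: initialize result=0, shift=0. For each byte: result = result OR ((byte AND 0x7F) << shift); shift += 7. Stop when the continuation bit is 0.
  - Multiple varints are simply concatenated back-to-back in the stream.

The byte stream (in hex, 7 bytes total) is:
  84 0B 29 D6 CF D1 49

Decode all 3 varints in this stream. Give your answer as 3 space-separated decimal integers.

Answer: 1412 41 154429398

Derivation:
  byte[0]=0x84 cont=1 payload=0x04=4: acc |= 4<<0 -> acc=4 shift=7
  byte[1]=0x0B cont=0 payload=0x0B=11: acc |= 11<<7 -> acc=1412 shift=14 [end]
Varint 1: bytes[0:2] = 84 0B -> value 1412 (2 byte(s))
  byte[2]=0x29 cont=0 payload=0x29=41: acc |= 41<<0 -> acc=41 shift=7 [end]
Varint 2: bytes[2:3] = 29 -> value 41 (1 byte(s))
  byte[3]=0xD6 cont=1 payload=0x56=86: acc |= 86<<0 -> acc=86 shift=7
  byte[4]=0xCF cont=1 payload=0x4F=79: acc |= 79<<7 -> acc=10198 shift=14
  byte[5]=0xD1 cont=1 payload=0x51=81: acc |= 81<<14 -> acc=1337302 shift=21
  byte[6]=0x49 cont=0 payload=0x49=73: acc |= 73<<21 -> acc=154429398 shift=28 [end]
Varint 3: bytes[3:7] = D6 CF D1 49 -> value 154429398 (4 byte(s))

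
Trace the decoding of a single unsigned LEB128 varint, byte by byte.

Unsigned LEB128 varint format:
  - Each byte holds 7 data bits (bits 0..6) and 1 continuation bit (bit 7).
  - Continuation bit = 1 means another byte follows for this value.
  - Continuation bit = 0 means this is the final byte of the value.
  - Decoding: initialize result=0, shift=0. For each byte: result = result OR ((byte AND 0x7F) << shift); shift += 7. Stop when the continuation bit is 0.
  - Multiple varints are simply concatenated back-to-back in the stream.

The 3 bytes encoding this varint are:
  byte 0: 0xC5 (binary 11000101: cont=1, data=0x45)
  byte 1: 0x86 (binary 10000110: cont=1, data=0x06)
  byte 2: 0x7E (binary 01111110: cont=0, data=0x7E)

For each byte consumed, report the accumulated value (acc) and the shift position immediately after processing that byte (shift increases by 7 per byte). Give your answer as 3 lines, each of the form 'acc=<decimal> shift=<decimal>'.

byte 0=0xC5: payload=0x45=69, contrib = 69<<0 = 69; acc -> 69, shift -> 7
byte 1=0x86: payload=0x06=6, contrib = 6<<7 = 768; acc -> 837, shift -> 14
byte 2=0x7E: payload=0x7E=126, contrib = 126<<14 = 2064384; acc -> 2065221, shift -> 21

Answer: acc=69 shift=7
acc=837 shift=14
acc=2065221 shift=21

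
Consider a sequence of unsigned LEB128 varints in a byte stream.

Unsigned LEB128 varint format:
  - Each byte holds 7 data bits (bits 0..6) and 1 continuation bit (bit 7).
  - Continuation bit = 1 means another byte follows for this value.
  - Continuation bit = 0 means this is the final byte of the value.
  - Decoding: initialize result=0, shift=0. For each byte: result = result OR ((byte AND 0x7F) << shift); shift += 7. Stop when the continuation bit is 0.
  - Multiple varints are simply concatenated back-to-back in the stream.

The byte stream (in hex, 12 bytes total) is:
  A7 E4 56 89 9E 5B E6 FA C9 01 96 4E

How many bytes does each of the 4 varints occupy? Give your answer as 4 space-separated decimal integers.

Answer: 3 3 4 2

Derivation:
  byte[0]=0xA7 cont=1 payload=0x27=39: acc |= 39<<0 -> acc=39 shift=7
  byte[1]=0xE4 cont=1 payload=0x64=100: acc |= 100<<7 -> acc=12839 shift=14
  byte[2]=0x56 cont=0 payload=0x56=86: acc |= 86<<14 -> acc=1421863 shift=21 [end]
Varint 1: bytes[0:3] = A7 E4 56 -> value 1421863 (3 byte(s))
  byte[3]=0x89 cont=1 payload=0x09=9: acc |= 9<<0 -> acc=9 shift=7
  byte[4]=0x9E cont=1 payload=0x1E=30: acc |= 30<<7 -> acc=3849 shift=14
  byte[5]=0x5B cont=0 payload=0x5B=91: acc |= 91<<14 -> acc=1494793 shift=21 [end]
Varint 2: bytes[3:6] = 89 9E 5B -> value 1494793 (3 byte(s))
  byte[6]=0xE6 cont=1 payload=0x66=102: acc |= 102<<0 -> acc=102 shift=7
  byte[7]=0xFA cont=1 payload=0x7A=122: acc |= 122<<7 -> acc=15718 shift=14
  byte[8]=0xC9 cont=1 payload=0x49=73: acc |= 73<<14 -> acc=1211750 shift=21
  byte[9]=0x01 cont=0 payload=0x01=1: acc |= 1<<21 -> acc=3308902 shift=28 [end]
Varint 3: bytes[6:10] = E6 FA C9 01 -> value 3308902 (4 byte(s))
  byte[10]=0x96 cont=1 payload=0x16=22: acc |= 22<<0 -> acc=22 shift=7
  byte[11]=0x4E cont=0 payload=0x4E=78: acc |= 78<<7 -> acc=10006 shift=14 [end]
Varint 4: bytes[10:12] = 96 4E -> value 10006 (2 byte(s))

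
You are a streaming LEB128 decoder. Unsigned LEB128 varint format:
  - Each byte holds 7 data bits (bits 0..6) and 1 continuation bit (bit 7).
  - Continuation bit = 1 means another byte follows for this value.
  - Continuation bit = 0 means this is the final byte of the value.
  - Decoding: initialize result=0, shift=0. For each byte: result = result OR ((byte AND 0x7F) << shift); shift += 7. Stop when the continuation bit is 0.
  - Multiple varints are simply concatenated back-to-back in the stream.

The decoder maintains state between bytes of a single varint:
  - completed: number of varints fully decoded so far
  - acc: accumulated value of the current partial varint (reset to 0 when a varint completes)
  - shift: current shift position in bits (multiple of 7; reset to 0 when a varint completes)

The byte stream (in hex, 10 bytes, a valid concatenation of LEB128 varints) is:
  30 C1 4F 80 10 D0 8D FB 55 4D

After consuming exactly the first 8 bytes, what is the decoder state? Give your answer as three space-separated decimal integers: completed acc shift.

byte[0]=0x30 cont=0 payload=0x30: varint #1 complete (value=48); reset -> completed=1 acc=0 shift=0
byte[1]=0xC1 cont=1 payload=0x41: acc |= 65<<0 -> completed=1 acc=65 shift=7
byte[2]=0x4F cont=0 payload=0x4F: varint #2 complete (value=10177); reset -> completed=2 acc=0 shift=0
byte[3]=0x80 cont=1 payload=0x00: acc |= 0<<0 -> completed=2 acc=0 shift=7
byte[4]=0x10 cont=0 payload=0x10: varint #3 complete (value=2048); reset -> completed=3 acc=0 shift=0
byte[5]=0xD0 cont=1 payload=0x50: acc |= 80<<0 -> completed=3 acc=80 shift=7
byte[6]=0x8D cont=1 payload=0x0D: acc |= 13<<7 -> completed=3 acc=1744 shift=14
byte[7]=0xFB cont=1 payload=0x7B: acc |= 123<<14 -> completed=3 acc=2016976 shift=21

Answer: 3 2016976 21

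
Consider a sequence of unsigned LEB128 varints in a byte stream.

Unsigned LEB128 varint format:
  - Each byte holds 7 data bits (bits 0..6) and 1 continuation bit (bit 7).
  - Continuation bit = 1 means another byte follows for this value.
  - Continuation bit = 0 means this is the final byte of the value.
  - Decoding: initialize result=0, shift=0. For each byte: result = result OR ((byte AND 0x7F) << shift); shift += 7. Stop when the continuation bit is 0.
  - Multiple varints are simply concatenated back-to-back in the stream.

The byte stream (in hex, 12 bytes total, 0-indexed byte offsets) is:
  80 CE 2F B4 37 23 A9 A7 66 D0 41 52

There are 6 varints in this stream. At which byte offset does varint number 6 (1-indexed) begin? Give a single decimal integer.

Answer: 11

Derivation:
  byte[0]=0x80 cont=1 payload=0x00=0: acc |= 0<<0 -> acc=0 shift=7
  byte[1]=0xCE cont=1 payload=0x4E=78: acc |= 78<<7 -> acc=9984 shift=14
  byte[2]=0x2F cont=0 payload=0x2F=47: acc |= 47<<14 -> acc=780032 shift=21 [end]
Varint 1: bytes[0:3] = 80 CE 2F -> value 780032 (3 byte(s))
  byte[3]=0xB4 cont=1 payload=0x34=52: acc |= 52<<0 -> acc=52 shift=7
  byte[4]=0x37 cont=0 payload=0x37=55: acc |= 55<<7 -> acc=7092 shift=14 [end]
Varint 2: bytes[3:5] = B4 37 -> value 7092 (2 byte(s))
  byte[5]=0x23 cont=0 payload=0x23=35: acc |= 35<<0 -> acc=35 shift=7 [end]
Varint 3: bytes[5:6] = 23 -> value 35 (1 byte(s))
  byte[6]=0xA9 cont=1 payload=0x29=41: acc |= 41<<0 -> acc=41 shift=7
  byte[7]=0xA7 cont=1 payload=0x27=39: acc |= 39<<7 -> acc=5033 shift=14
  byte[8]=0x66 cont=0 payload=0x66=102: acc |= 102<<14 -> acc=1676201 shift=21 [end]
Varint 4: bytes[6:9] = A9 A7 66 -> value 1676201 (3 byte(s))
  byte[9]=0xD0 cont=1 payload=0x50=80: acc |= 80<<0 -> acc=80 shift=7
  byte[10]=0x41 cont=0 payload=0x41=65: acc |= 65<<7 -> acc=8400 shift=14 [end]
Varint 5: bytes[9:11] = D0 41 -> value 8400 (2 byte(s))
  byte[11]=0x52 cont=0 payload=0x52=82: acc |= 82<<0 -> acc=82 shift=7 [end]
Varint 6: bytes[11:12] = 52 -> value 82 (1 byte(s))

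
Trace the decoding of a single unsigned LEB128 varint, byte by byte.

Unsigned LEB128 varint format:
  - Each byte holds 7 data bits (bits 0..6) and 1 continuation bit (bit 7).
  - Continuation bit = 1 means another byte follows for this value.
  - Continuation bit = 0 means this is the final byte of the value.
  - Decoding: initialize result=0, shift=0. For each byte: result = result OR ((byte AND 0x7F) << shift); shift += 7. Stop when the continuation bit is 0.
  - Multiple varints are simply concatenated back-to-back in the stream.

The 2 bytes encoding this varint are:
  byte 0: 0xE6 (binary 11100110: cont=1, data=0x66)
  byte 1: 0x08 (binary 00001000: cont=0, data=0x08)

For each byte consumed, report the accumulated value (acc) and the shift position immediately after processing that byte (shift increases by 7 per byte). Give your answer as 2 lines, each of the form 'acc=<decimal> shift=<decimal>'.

Answer: acc=102 shift=7
acc=1126 shift=14

Derivation:
byte 0=0xE6: payload=0x66=102, contrib = 102<<0 = 102; acc -> 102, shift -> 7
byte 1=0x08: payload=0x08=8, contrib = 8<<7 = 1024; acc -> 1126, shift -> 14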